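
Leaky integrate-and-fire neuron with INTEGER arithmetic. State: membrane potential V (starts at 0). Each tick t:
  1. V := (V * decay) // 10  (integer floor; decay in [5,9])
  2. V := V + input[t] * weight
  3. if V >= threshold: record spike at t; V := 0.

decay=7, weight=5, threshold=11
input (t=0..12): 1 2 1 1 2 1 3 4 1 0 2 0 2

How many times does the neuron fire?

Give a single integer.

Answer: 5

Derivation:
t=0: input=1 -> V=5
t=1: input=2 -> V=0 FIRE
t=2: input=1 -> V=5
t=3: input=1 -> V=8
t=4: input=2 -> V=0 FIRE
t=5: input=1 -> V=5
t=6: input=3 -> V=0 FIRE
t=7: input=4 -> V=0 FIRE
t=8: input=1 -> V=5
t=9: input=0 -> V=3
t=10: input=2 -> V=0 FIRE
t=11: input=0 -> V=0
t=12: input=2 -> V=10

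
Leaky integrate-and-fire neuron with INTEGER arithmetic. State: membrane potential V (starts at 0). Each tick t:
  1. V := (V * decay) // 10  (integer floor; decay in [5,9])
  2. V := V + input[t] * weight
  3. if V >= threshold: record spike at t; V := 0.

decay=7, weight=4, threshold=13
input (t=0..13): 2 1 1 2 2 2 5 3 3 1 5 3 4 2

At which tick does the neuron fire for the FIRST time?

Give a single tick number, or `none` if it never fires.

t=0: input=2 -> V=8
t=1: input=1 -> V=9
t=2: input=1 -> V=10
t=3: input=2 -> V=0 FIRE
t=4: input=2 -> V=8
t=5: input=2 -> V=0 FIRE
t=6: input=5 -> V=0 FIRE
t=7: input=3 -> V=12
t=8: input=3 -> V=0 FIRE
t=9: input=1 -> V=4
t=10: input=5 -> V=0 FIRE
t=11: input=3 -> V=12
t=12: input=4 -> V=0 FIRE
t=13: input=2 -> V=8

Answer: 3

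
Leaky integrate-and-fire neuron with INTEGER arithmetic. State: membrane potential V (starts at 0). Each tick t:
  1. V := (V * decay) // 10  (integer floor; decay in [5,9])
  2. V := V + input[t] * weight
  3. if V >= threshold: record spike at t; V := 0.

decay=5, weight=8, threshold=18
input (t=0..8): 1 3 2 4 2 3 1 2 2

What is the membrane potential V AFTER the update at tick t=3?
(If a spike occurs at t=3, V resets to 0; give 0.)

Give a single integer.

t=0: input=1 -> V=8
t=1: input=3 -> V=0 FIRE
t=2: input=2 -> V=16
t=3: input=4 -> V=0 FIRE
t=4: input=2 -> V=16
t=5: input=3 -> V=0 FIRE
t=6: input=1 -> V=8
t=7: input=2 -> V=0 FIRE
t=8: input=2 -> V=16

Answer: 0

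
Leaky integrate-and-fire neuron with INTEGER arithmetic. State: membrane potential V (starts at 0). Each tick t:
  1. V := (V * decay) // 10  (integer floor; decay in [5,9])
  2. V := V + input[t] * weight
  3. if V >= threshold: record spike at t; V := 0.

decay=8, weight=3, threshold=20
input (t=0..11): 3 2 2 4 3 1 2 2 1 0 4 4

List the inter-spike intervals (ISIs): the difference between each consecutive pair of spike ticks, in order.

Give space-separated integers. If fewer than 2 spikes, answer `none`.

Answer: 7

Derivation:
t=0: input=3 -> V=9
t=1: input=2 -> V=13
t=2: input=2 -> V=16
t=3: input=4 -> V=0 FIRE
t=4: input=3 -> V=9
t=5: input=1 -> V=10
t=6: input=2 -> V=14
t=7: input=2 -> V=17
t=8: input=1 -> V=16
t=9: input=0 -> V=12
t=10: input=4 -> V=0 FIRE
t=11: input=4 -> V=12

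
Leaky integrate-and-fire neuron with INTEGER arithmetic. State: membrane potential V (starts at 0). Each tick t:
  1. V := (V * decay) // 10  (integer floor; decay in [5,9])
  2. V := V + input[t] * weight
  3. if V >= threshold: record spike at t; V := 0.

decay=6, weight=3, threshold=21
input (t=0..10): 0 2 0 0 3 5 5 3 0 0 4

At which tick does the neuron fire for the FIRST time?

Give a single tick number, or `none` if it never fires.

Answer: 6

Derivation:
t=0: input=0 -> V=0
t=1: input=2 -> V=6
t=2: input=0 -> V=3
t=3: input=0 -> V=1
t=4: input=3 -> V=9
t=5: input=5 -> V=20
t=6: input=5 -> V=0 FIRE
t=7: input=3 -> V=9
t=8: input=0 -> V=5
t=9: input=0 -> V=3
t=10: input=4 -> V=13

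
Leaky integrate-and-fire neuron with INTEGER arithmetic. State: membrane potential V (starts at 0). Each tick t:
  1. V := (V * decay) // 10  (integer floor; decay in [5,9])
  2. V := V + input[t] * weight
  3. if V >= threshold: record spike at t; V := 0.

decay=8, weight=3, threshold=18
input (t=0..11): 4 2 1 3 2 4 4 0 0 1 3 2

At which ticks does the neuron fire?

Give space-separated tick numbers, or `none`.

Answer: 3 6

Derivation:
t=0: input=4 -> V=12
t=1: input=2 -> V=15
t=2: input=1 -> V=15
t=3: input=3 -> V=0 FIRE
t=4: input=2 -> V=6
t=5: input=4 -> V=16
t=6: input=4 -> V=0 FIRE
t=7: input=0 -> V=0
t=8: input=0 -> V=0
t=9: input=1 -> V=3
t=10: input=3 -> V=11
t=11: input=2 -> V=14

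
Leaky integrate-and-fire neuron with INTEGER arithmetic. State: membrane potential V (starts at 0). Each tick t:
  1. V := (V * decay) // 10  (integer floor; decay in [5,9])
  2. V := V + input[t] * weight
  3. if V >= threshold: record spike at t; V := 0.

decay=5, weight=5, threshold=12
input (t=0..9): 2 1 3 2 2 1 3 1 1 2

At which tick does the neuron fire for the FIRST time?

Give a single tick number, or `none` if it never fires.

Answer: 2

Derivation:
t=0: input=2 -> V=10
t=1: input=1 -> V=10
t=2: input=3 -> V=0 FIRE
t=3: input=2 -> V=10
t=4: input=2 -> V=0 FIRE
t=5: input=1 -> V=5
t=6: input=3 -> V=0 FIRE
t=7: input=1 -> V=5
t=8: input=1 -> V=7
t=9: input=2 -> V=0 FIRE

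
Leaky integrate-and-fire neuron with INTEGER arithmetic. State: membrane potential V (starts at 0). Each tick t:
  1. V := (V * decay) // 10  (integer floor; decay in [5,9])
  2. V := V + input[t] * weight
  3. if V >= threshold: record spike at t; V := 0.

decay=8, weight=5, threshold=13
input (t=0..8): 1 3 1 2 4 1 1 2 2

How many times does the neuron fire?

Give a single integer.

t=0: input=1 -> V=5
t=1: input=3 -> V=0 FIRE
t=2: input=1 -> V=5
t=3: input=2 -> V=0 FIRE
t=4: input=4 -> V=0 FIRE
t=5: input=1 -> V=5
t=6: input=1 -> V=9
t=7: input=2 -> V=0 FIRE
t=8: input=2 -> V=10

Answer: 4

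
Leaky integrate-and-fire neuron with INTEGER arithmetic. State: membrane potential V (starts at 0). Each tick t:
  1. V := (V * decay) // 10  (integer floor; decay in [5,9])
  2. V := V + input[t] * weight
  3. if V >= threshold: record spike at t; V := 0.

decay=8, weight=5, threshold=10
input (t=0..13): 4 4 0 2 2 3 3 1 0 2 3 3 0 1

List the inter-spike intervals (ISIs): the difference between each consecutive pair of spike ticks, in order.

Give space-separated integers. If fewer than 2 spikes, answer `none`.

Answer: 1 2 1 1 1 3 1 1

Derivation:
t=0: input=4 -> V=0 FIRE
t=1: input=4 -> V=0 FIRE
t=2: input=0 -> V=0
t=3: input=2 -> V=0 FIRE
t=4: input=2 -> V=0 FIRE
t=5: input=3 -> V=0 FIRE
t=6: input=3 -> V=0 FIRE
t=7: input=1 -> V=5
t=8: input=0 -> V=4
t=9: input=2 -> V=0 FIRE
t=10: input=3 -> V=0 FIRE
t=11: input=3 -> V=0 FIRE
t=12: input=0 -> V=0
t=13: input=1 -> V=5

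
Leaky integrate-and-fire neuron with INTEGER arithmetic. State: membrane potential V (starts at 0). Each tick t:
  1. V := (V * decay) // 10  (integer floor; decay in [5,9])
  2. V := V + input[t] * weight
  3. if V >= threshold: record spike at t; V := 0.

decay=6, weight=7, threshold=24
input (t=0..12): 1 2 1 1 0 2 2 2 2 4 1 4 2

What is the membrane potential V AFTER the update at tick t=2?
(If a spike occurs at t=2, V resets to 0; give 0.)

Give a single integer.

Answer: 17

Derivation:
t=0: input=1 -> V=7
t=1: input=2 -> V=18
t=2: input=1 -> V=17
t=3: input=1 -> V=17
t=4: input=0 -> V=10
t=5: input=2 -> V=20
t=6: input=2 -> V=0 FIRE
t=7: input=2 -> V=14
t=8: input=2 -> V=22
t=9: input=4 -> V=0 FIRE
t=10: input=1 -> V=7
t=11: input=4 -> V=0 FIRE
t=12: input=2 -> V=14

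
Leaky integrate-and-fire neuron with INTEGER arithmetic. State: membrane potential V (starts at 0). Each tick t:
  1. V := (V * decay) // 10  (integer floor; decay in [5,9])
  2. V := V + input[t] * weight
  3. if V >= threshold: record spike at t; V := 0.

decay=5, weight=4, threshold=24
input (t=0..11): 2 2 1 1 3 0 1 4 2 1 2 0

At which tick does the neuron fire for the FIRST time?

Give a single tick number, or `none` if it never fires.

Answer: none

Derivation:
t=0: input=2 -> V=8
t=1: input=2 -> V=12
t=2: input=1 -> V=10
t=3: input=1 -> V=9
t=4: input=3 -> V=16
t=5: input=0 -> V=8
t=6: input=1 -> V=8
t=7: input=4 -> V=20
t=8: input=2 -> V=18
t=9: input=1 -> V=13
t=10: input=2 -> V=14
t=11: input=0 -> V=7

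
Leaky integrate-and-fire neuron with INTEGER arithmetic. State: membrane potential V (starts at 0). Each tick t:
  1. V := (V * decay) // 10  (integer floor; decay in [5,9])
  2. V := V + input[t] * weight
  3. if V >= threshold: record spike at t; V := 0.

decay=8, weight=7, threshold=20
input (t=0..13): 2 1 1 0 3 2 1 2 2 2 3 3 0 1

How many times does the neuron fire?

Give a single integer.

Answer: 6

Derivation:
t=0: input=2 -> V=14
t=1: input=1 -> V=18
t=2: input=1 -> V=0 FIRE
t=3: input=0 -> V=0
t=4: input=3 -> V=0 FIRE
t=5: input=2 -> V=14
t=6: input=1 -> V=18
t=7: input=2 -> V=0 FIRE
t=8: input=2 -> V=14
t=9: input=2 -> V=0 FIRE
t=10: input=3 -> V=0 FIRE
t=11: input=3 -> V=0 FIRE
t=12: input=0 -> V=0
t=13: input=1 -> V=7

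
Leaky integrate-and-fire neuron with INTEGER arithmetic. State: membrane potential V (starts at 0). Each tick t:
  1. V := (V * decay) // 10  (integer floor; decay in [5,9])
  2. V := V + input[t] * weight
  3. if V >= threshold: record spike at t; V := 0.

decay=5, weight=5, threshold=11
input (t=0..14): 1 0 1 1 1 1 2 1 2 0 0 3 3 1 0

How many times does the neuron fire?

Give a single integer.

t=0: input=1 -> V=5
t=1: input=0 -> V=2
t=2: input=1 -> V=6
t=3: input=1 -> V=8
t=4: input=1 -> V=9
t=5: input=1 -> V=9
t=6: input=2 -> V=0 FIRE
t=7: input=1 -> V=5
t=8: input=2 -> V=0 FIRE
t=9: input=0 -> V=0
t=10: input=0 -> V=0
t=11: input=3 -> V=0 FIRE
t=12: input=3 -> V=0 FIRE
t=13: input=1 -> V=5
t=14: input=0 -> V=2

Answer: 4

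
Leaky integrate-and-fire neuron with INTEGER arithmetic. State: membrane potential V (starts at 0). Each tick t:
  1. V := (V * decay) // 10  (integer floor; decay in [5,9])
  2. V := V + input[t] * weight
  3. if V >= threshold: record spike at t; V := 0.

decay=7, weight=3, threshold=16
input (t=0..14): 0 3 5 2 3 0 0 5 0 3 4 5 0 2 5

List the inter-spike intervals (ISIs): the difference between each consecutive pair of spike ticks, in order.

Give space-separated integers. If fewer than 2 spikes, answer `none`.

t=0: input=0 -> V=0
t=1: input=3 -> V=9
t=2: input=5 -> V=0 FIRE
t=3: input=2 -> V=6
t=4: input=3 -> V=13
t=5: input=0 -> V=9
t=6: input=0 -> V=6
t=7: input=5 -> V=0 FIRE
t=8: input=0 -> V=0
t=9: input=3 -> V=9
t=10: input=4 -> V=0 FIRE
t=11: input=5 -> V=15
t=12: input=0 -> V=10
t=13: input=2 -> V=13
t=14: input=5 -> V=0 FIRE

Answer: 5 3 4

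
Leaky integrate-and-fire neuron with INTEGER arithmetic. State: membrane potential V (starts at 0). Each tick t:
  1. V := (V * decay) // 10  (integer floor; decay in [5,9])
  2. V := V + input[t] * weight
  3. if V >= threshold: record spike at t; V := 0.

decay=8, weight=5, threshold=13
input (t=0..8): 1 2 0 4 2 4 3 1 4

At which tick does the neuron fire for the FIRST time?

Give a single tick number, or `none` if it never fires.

Answer: 1

Derivation:
t=0: input=1 -> V=5
t=1: input=2 -> V=0 FIRE
t=2: input=0 -> V=0
t=3: input=4 -> V=0 FIRE
t=4: input=2 -> V=10
t=5: input=4 -> V=0 FIRE
t=6: input=3 -> V=0 FIRE
t=7: input=1 -> V=5
t=8: input=4 -> V=0 FIRE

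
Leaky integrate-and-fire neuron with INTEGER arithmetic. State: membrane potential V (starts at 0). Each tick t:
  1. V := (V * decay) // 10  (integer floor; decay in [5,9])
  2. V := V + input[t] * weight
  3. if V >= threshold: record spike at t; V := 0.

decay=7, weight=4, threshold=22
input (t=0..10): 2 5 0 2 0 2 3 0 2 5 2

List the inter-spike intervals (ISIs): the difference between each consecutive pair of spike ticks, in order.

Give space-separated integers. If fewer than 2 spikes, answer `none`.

t=0: input=2 -> V=8
t=1: input=5 -> V=0 FIRE
t=2: input=0 -> V=0
t=3: input=2 -> V=8
t=4: input=0 -> V=5
t=5: input=2 -> V=11
t=6: input=3 -> V=19
t=7: input=0 -> V=13
t=8: input=2 -> V=17
t=9: input=5 -> V=0 FIRE
t=10: input=2 -> V=8

Answer: 8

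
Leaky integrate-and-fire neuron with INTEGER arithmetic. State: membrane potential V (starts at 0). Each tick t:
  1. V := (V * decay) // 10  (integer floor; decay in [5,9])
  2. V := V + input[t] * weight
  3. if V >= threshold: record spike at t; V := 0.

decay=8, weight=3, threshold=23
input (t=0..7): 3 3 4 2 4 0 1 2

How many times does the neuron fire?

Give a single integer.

t=0: input=3 -> V=9
t=1: input=3 -> V=16
t=2: input=4 -> V=0 FIRE
t=3: input=2 -> V=6
t=4: input=4 -> V=16
t=5: input=0 -> V=12
t=6: input=1 -> V=12
t=7: input=2 -> V=15

Answer: 1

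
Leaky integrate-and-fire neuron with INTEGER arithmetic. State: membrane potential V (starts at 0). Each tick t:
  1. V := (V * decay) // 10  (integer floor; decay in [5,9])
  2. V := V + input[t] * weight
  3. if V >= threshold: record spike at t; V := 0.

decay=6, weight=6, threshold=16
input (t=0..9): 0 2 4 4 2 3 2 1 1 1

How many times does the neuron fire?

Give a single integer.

Answer: 3

Derivation:
t=0: input=0 -> V=0
t=1: input=2 -> V=12
t=2: input=4 -> V=0 FIRE
t=3: input=4 -> V=0 FIRE
t=4: input=2 -> V=12
t=5: input=3 -> V=0 FIRE
t=6: input=2 -> V=12
t=7: input=1 -> V=13
t=8: input=1 -> V=13
t=9: input=1 -> V=13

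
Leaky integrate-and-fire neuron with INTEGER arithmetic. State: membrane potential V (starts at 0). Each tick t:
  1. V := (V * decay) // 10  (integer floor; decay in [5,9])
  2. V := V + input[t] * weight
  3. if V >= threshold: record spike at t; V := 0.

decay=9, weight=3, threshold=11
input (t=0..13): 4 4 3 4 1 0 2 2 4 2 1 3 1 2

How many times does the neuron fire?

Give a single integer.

Answer: 6

Derivation:
t=0: input=4 -> V=0 FIRE
t=1: input=4 -> V=0 FIRE
t=2: input=3 -> V=9
t=3: input=4 -> V=0 FIRE
t=4: input=1 -> V=3
t=5: input=0 -> V=2
t=6: input=2 -> V=7
t=7: input=2 -> V=0 FIRE
t=8: input=4 -> V=0 FIRE
t=9: input=2 -> V=6
t=10: input=1 -> V=8
t=11: input=3 -> V=0 FIRE
t=12: input=1 -> V=3
t=13: input=2 -> V=8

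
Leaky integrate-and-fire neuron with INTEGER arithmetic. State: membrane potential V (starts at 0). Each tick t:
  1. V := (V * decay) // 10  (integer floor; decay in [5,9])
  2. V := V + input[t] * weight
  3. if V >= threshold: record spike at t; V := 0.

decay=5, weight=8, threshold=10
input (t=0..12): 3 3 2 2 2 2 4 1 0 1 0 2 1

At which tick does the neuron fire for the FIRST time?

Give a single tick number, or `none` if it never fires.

t=0: input=3 -> V=0 FIRE
t=1: input=3 -> V=0 FIRE
t=2: input=2 -> V=0 FIRE
t=3: input=2 -> V=0 FIRE
t=4: input=2 -> V=0 FIRE
t=5: input=2 -> V=0 FIRE
t=6: input=4 -> V=0 FIRE
t=7: input=1 -> V=8
t=8: input=0 -> V=4
t=9: input=1 -> V=0 FIRE
t=10: input=0 -> V=0
t=11: input=2 -> V=0 FIRE
t=12: input=1 -> V=8

Answer: 0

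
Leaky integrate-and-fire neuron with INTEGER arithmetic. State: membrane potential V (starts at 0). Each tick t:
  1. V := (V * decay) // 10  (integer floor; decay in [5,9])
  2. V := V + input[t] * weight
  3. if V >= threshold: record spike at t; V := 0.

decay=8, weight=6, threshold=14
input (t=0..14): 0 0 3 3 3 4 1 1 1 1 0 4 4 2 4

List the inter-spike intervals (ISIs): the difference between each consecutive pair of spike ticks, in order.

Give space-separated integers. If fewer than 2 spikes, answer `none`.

t=0: input=0 -> V=0
t=1: input=0 -> V=0
t=2: input=3 -> V=0 FIRE
t=3: input=3 -> V=0 FIRE
t=4: input=3 -> V=0 FIRE
t=5: input=4 -> V=0 FIRE
t=6: input=1 -> V=6
t=7: input=1 -> V=10
t=8: input=1 -> V=0 FIRE
t=9: input=1 -> V=6
t=10: input=0 -> V=4
t=11: input=4 -> V=0 FIRE
t=12: input=4 -> V=0 FIRE
t=13: input=2 -> V=12
t=14: input=4 -> V=0 FIRE

Answer: 1 1 1 3 3 1 2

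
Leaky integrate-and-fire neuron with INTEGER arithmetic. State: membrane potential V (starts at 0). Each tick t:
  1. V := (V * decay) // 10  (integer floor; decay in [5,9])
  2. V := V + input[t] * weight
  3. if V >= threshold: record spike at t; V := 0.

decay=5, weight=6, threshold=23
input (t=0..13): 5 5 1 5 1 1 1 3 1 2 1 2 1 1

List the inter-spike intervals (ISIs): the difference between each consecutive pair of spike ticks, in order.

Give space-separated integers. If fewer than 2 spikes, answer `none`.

Answer: 1 2 4

Derivation:
t=0: input=5 -> V=0 FIRE
t=1: input=5 -> V=0 FIRE
t=2: input=1 -> V=6
t=3: input=5 -> V=0 FIRE
t=4: input=1 -> V=6
t=5: input=1 -> V=9
t=6: input=1 -> V=10
t=7: input=3 -> V=0 FIRE
t=8: input=1 -> V=6
t=9: input=2 -> V=15
t=10: input=1 -> V=13
t=11: input=2 -> V=18
t=12: input=1 -> V=15
t=13: input=1 -> V=13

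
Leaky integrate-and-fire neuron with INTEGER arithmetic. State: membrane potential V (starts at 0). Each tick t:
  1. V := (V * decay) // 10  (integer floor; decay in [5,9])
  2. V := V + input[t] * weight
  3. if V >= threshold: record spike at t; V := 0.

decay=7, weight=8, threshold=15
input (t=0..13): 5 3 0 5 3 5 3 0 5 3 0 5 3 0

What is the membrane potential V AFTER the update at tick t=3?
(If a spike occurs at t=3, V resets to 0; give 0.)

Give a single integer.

Answer: 0

Derivation:
t=0: input=5 -> V=0 FIRE
t=1: input=3 -> V=0 FIRE
t=2: input=0 -> V=0
t=3: input=5 -> V=0 FIRE
t=4: input=3 -> V=0 FIRE
t=5: input=5 -> V=0 FIRE
t=6: input=3 -> V=0 FIRE
t=7: input=0 -> V=0
t=8: input=5 -> V=0 FIRE
t=9: input=3 -> V=0 FIRE
t=10: input=0 -> V=0
t=11: input=5 -> V=0 FIRE
t=12: input=3 -> V=0 FIRE
t=13: input=0 -> V=0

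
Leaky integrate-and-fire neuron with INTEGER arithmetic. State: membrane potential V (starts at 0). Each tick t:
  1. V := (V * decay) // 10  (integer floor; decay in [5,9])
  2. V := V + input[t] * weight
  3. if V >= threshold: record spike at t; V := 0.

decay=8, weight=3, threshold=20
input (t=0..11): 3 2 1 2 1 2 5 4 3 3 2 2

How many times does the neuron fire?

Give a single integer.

t=0: input=3 -> V=9
t=1: input=2 -> V=13
t=2: input=1 -> V=13
t=3: input=2 -> V=16
t=4: input=1 -> V=15
t=5: input=2 -> V=18
t=6: input=5 -> V=0 FIRE
t=7: input=4 -> V=12
t=8: input=3 -> V=18
t=9: input=3 -> V=0 FIRE
t=10: input=2 -> V=6
t=11: input=2 -> V=10

Answer: 2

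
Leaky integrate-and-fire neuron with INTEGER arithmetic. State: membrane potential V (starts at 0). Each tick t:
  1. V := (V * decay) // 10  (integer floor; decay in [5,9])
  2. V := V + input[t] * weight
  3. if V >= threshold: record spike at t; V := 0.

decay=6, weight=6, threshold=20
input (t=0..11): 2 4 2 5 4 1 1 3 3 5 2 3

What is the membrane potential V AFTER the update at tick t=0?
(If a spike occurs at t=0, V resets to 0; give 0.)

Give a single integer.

t=0: input=2 -> V=12
t=1: input=4 -> V=0 FIRE
t=2: input=2 -> V=12
t=3: input=5 -> V=0 FIRE
t=4: input=4 -> V=0 FIRE
t=5: input=1 -> V=6
t=6: input=1 -> V=9
t=7: input=3 -> V=0 FIRE
t=8: input=3 -> V=18
t=9: input=5 -> V=0 FIRE
t=10: input=2 -> V=12
t=11: input=3 -> V=0 FIRE

Answer: 12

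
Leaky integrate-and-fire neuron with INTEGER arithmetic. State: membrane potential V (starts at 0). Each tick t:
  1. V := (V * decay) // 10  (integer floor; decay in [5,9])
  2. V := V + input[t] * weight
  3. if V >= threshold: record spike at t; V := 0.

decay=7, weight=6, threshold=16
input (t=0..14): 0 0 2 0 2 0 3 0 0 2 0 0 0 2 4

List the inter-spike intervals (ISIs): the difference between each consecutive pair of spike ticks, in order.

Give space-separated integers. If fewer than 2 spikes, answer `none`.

Answer: 2 8

Derivation:
t=0: input=0 -> V=0
t=1: input=0 -> V=0
t=2: input=2 -> V=12
t=3: input=0 -> V=8
t=4: input=2 -> V=0 FIRE
t=5: input=0 -> V=0
t=6: input=3 -> V=0 FIRE
t=7: input=0 -> V=0
t=8: input=0 -> V=0
t=9: input=2 -> V=12
t=10: input=0 -> V=8
t=11: input=0 -> V=5
t=12: input=0 -> V=3
t=13: input=2 -> V=14
t=14: input=4 -> V=0 FIRE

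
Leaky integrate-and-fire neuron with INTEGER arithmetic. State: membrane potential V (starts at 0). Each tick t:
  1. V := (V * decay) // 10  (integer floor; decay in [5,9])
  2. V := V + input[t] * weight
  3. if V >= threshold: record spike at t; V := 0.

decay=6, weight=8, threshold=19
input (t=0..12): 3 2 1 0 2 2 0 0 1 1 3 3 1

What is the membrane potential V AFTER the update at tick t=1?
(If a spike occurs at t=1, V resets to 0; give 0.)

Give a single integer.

t=0: input=3 -> V=0 FIRE
t=1: input=2 -> V=16
t=2: input=1 -> V=17
t=3: input=0 -> V=10
t=4: input=2 -> V=0 FIRE
t=5: input=2 -> V=16
t=6: input=0 -> V=9
t=7: input=0 -> V=5
t=8: input=1 -> V=11
t=9: input=1 -> V=14
t=10: input=3 -> V=0 FIRE
t=11: input=3 -> V=0 FIRE
t=12: input=1 -> V=8

Answer: 16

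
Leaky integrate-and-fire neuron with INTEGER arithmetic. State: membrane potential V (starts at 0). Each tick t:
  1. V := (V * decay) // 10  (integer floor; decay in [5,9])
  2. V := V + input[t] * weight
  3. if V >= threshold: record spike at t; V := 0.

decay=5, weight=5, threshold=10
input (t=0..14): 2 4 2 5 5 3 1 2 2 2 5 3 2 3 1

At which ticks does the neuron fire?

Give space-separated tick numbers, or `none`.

Answer: 0 1 2 3 4 5 7 8 9 10 11 12 13

Derivation:
t=0: input=2 -> V=0 FIRE
t=1: input=4 -> V=0 FIRE
t=2: input=2 -> V=0 FIRE
t=3: input=5 -> V=0 FIRE
t=4: input=5 -> V=0 FIRE
t=5: input=3 -> V=0 FIRE
t=6: input=1 -> V=5
t=7: input=2 -> V=0 FIRE
t=8: input=2 -> V=0 FIRE
t=9: input=2 -> V=0 FIRE
t=10: input=5 -> V=0 FIRE
t=11: input=3 -> V=0 FIRE
t=12: input=2 -> V=0 FIRE
t=13: input=3 -> V=0 FIRE
t=14: input=1 -> V=5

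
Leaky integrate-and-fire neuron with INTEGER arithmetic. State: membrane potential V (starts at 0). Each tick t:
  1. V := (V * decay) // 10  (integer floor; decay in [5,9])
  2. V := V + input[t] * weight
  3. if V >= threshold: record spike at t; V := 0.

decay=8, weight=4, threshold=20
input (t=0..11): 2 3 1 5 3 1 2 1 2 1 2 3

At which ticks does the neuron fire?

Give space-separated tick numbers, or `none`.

t=0: input=2 -> V=8
t=1: input=3 -> V=18
t=2: input=1 -> V=18
t=3: input=5 -> V=0 FIRE
t=4: input=3 -> V=12
t=5: input=1 -> V=13
t=6: input=2 -> V=18
t=7: input=1 -> V=18
t=8: input=2 -> V=0 FIRE
t=9: input=1 -> V=4
t=10: input=2 -> V=11
t=11: input=3 -> V=0 FIRE

Answer: 3 8 11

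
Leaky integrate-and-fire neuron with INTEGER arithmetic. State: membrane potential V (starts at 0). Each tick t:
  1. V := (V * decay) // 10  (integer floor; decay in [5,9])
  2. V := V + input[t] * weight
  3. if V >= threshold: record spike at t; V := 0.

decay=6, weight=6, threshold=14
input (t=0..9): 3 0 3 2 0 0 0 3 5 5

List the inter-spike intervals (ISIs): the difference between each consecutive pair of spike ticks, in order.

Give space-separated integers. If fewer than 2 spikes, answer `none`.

t=0: input=3 -> V=0 FIRE
t=1: input=0 -> V=0
t=2: input=3 -> V=0 FIRE
t=3: input=2 -> V=12
t=4: input=0 -> V=7
t=5: input=0 -> V=4
t=6: input=0 -> V=2
t=7: input=3 -> V=0 FIRE
t=8: input=5 -> V=0 FIRE
t=9: input=5 -> V=0 FIRE

Answer: 2 5 1 1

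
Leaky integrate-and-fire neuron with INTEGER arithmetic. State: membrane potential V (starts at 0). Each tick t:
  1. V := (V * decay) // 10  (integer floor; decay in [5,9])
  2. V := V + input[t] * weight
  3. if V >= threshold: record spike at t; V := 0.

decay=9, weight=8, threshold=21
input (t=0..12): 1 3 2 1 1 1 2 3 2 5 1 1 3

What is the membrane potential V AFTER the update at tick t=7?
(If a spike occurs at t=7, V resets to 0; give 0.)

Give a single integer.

t=0: input=1 -> V=8
t=1: input=3 -> V=0 FIRE
t=2: input=2 -> V=16
t=3: input=1 -> V=0 FIRE
t=4: input=1 -> V=8
t=5: input=1 -> V=15
t=6: input=2 -> V=0 FIRE
t=7: input=3 -> V=0 FIRE
t=8: input=2 -> V=16
t=9: input=5 -> V=0 FIRE
t=10: input=1 -> V=8
t=11: input=1 -> V=15
t=12: input=3 -> V=0 FIRE

Answer: 0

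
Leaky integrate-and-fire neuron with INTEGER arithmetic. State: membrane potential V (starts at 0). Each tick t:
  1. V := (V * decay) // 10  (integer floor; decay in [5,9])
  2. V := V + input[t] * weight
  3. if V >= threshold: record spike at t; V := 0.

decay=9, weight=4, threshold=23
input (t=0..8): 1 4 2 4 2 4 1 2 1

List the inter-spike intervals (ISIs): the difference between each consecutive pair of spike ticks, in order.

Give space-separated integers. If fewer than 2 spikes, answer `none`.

t=0: input=1 -> V=4
t=1: input=4 -> V=19
t=2: input=2 -> V=0 FIRE
t=3: input=4 -> V=16
t=4: input=2 -> V=22
t=5: input=4 -> V=0 FIRE
t=6: input=1 -> V=4
t=7: input=2 -> V=11
t=8: input=1 -> V=13

Answer: 3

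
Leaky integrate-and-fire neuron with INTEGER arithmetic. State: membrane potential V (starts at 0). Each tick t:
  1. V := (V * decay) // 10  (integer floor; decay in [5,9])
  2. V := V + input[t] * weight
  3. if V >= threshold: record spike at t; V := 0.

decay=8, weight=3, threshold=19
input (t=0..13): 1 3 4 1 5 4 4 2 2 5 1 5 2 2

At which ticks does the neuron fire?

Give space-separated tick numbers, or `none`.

t=0: input=1 -> V=3
t=1: input=3 -> V=11
t=2: input=4 -> V=0 FIRE
t=3: input=1 -> V=3
t=4: input=5 -> V=17
t=5: input=4 -> V=0 FIRE
t=6: input=4 -> V=12
t=7: input=2 -> V=15
t=8: input=2 -> V=18
t=9: input=5 -> V=0 FIRE
t=10: input=1 -> V=3
t=11: input=5 -> V=17
t=12: input=2 -> V=0 FIRE
t=13: input=2 -> V=6

Answer: 2 5 9 12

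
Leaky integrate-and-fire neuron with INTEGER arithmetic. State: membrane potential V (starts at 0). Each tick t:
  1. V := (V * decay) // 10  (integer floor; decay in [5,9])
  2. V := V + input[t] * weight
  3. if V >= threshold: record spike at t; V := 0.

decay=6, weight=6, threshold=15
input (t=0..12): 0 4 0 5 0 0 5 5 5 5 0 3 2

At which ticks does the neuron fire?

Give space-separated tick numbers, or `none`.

t=0: input=0 -> V=0
t=1: input=4 -> V=0 FIRE
t=2: input=0 -> V=0
t=3: input=5 -> V=0 FIRE
t=4: input=0 -> V=0
t=5: input=0 -> V=0
t=6: input=5 -> V=0 FIRE
t=7: input=5 -> V=0 FIRE
t=8: input=5 -> V=0 FIRE
t=9: input=5 -> V=0 FIRE
t=10: input=0 -> V=0
t=11: input=3 -> V=0 FIRE
t=12: input=2 -> V=12

Answer: 1 3 6 7 8 9 11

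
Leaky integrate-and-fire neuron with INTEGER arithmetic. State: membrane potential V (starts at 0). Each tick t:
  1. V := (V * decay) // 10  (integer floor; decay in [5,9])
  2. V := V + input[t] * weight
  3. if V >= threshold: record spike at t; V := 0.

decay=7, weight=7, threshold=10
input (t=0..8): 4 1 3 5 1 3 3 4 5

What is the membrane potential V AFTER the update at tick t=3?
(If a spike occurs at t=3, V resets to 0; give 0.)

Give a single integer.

Answer: 0

Derivation:
t=0: input=4 -> V=0 FIRE
t=1: input=1 -> V=7
t=2: input=3 -> V=0 FIRE
t=3: input=5 -> V=0 FIRE
t=4: input=1 -> V=7
t=5: input=3 -> V=0 FIRE
t=6: input=3 -> V=0 FIRE
t=7: input=4 -> V=0 FIRE
t=8: input=5 -> V=0 FIRE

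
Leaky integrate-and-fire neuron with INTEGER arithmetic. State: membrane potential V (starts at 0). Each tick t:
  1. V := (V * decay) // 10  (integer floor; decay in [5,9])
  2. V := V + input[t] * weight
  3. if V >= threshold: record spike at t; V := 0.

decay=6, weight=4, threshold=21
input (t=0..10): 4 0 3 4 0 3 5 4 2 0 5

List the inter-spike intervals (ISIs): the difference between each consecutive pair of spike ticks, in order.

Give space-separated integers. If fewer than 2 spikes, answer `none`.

Answer: 3 4

Derivation:
t=0: input=4 -> V=16
t=1: input=0 -> V=9
t=2: input=3 -> V=17
t=3: input=4 -> V=0 FIRE
t=4: input=0 -> V=0
t=5: input=3 -> V=12
t=6: input=5 -> V=0 FIRE
t=7: input=4 -> V=16
t=8: input=2 -> V=17
t=9: input=0 -> V=10
t=10: input=5 -> V=0 FIRE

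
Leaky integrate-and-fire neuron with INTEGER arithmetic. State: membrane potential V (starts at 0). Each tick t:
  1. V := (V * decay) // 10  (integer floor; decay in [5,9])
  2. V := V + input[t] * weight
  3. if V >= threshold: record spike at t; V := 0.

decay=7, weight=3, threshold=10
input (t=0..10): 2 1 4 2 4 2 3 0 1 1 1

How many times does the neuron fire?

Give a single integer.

Answer: 3

Derivation:
t=0: input=2 -> V=6
t=1: input=1 -> V=7
t=2: input=4 -> V=0 FIRE
t=3: input=2 -> V=6
t=4: input=4 -> V=0 FIRE
t=5: input=2 -> V=6
t=6: input=3 -> V=0 FIRE
t=7: input=0 -> V=0
t=8: input=1 -> V=3
t=9: input=1 -> V=5
t=10: input=1 -> V=6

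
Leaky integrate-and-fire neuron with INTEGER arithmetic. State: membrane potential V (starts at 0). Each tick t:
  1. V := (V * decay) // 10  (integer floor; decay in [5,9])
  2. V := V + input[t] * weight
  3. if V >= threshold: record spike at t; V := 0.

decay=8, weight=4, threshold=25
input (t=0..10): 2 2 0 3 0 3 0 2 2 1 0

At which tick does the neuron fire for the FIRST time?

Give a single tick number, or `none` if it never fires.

Answer: 8

Derivation:
t=0: input=2 -> V=8
t=1: input=2 -> V=14
t=2: input=0 -> V=11
t=3: input=3 -> V=20
t=4: input=0 -> V=16
t=5: input=3 -> V=24
t=6: input=0 -> V=19
t=7: input=2 -> V=23
t=8: input=2 -> V=0 FIRE
t=9: input=1 -> V=4
t=10: input=0 -> V=3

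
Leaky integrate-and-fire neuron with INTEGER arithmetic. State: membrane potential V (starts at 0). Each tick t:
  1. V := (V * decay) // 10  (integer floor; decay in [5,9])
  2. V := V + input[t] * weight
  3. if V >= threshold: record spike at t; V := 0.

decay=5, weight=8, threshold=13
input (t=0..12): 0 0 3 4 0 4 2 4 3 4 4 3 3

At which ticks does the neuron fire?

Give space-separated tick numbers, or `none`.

Answer: 2 3 5 6 7 8 9 10 11 12

Derivation:
t=0: input=0 -> V=0
t=1: input=0 -> V=0
t=2: input=3 -> V=0 FIRE
t=3: input=4 -> V=0 FIRE
t=4: input=0 -> V=0
t=5: input=4 -> V=0 FIRE
t=6: input=2 -> V=0 FIRE
t=7: input=4 -> V=0 FIRE
t=8: input=3 -> V=0 FIRE
t=9: input=4 -> V=0 FIRE
t=10: input=4 -> V=0 FIRE
t=11: input=3 -> V=0 FIRE
t=12: input=3 -> V=0 FIRE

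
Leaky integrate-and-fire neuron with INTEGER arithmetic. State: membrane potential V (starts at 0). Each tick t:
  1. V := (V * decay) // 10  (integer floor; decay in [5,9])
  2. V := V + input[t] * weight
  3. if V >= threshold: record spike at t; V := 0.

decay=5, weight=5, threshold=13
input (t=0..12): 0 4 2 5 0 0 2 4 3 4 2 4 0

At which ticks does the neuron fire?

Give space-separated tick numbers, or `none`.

Answer: 1 3 7 8 9 11

Derivation:
t=0: input=0 -> V=0
t=1: input=4 -> V=0 FIRE
t=2: input=2 -> V=10
t=3: input=5 -> V=0 FIRE
t=4: input=0 -> V=0
t=5: input=0 -> V=0
t=6: input=2 -> V=10
t=7: input=4 -> V=0 FIRE
t=8: input=3 -> V=0 FIRE
t=9: input=4 -> V=0 FIRE
t=10: input=2 -> V=10
t=11: input=4 -> V=0 FIRE
t=12: input=0 -> V=0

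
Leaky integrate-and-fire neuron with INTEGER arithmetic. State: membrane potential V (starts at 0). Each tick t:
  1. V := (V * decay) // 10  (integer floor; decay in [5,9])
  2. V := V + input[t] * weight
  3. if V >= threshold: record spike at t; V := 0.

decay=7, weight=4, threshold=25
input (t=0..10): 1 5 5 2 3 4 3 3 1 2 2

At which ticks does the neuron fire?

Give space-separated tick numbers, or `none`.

t=0: input=1 -> V=4
t=1: input=5 -> V=22
t=2: input=5 -> V=0 FIRE
t=3: input=2 -> V=8
t=4: input=3 -> V=17
t=5: input=4 -> V=0 FIRE
t=6: input=3 -> V=12
t=7: input=3 -> V=20
t=8: input=1 -> V=18
t=9: input=2 -> V=20
t=10: input=2 -> V=22

Answer: 2 5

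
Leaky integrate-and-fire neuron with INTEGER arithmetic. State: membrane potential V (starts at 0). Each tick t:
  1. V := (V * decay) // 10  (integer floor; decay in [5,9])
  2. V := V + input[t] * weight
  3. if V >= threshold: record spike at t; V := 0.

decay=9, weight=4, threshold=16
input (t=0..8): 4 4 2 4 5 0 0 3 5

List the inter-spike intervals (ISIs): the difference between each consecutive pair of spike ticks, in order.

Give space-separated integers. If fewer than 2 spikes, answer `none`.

t=0: input=4 -> V=0 FIRE
t=1: input=4 -> V=0 FIRE
t=2: input=2 -> V=8
t=3: input=4 -> V=0 FIRE
t=4: input=5 -> V=0 FIRE
t=5: input=0 -> V=0
t=6: input=0 -> V=0
t=7: input=3 -> V=12
t=8: input=5 -> V=0 FIRE

Answer: 1 2 1 4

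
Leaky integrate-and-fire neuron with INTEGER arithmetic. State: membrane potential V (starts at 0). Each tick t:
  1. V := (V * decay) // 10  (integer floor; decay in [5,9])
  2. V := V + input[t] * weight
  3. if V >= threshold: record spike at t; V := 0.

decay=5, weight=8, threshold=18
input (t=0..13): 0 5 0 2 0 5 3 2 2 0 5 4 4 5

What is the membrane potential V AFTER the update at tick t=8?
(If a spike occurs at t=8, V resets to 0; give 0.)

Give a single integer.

Answer: 0

Derivation:
t=0: input=0 -> V=0
t=1: input=5 -> V=0 FIRE
t=2: input=0 -> V=0
t=3: input=2 -> V=16
t=4: input=0 -> V=8
t=5: input=5 -> V=0 FIRE
t=6: input=3 -> V=0 FIRE
t=7: input=2 -> V=16
t=8: input=2 -> V=0 FIRE
t=9: input=0 -> V=0
t=10: input=5 -> V=0 FIRE
t=11: input=4 -> V=0 FIRE
t=12: input=4 -> V=0 FIRE
t=13: input=5 -> V=0 FIRE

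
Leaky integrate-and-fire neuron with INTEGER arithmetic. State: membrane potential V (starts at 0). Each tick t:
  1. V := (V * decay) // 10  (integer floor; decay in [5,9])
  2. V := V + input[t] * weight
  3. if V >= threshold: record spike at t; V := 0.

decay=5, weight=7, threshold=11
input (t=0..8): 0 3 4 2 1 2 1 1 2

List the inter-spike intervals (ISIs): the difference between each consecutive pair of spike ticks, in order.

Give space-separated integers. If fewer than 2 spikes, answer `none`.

Answer: 1 1 2 3

Derivation:
t=0: input=0 -> V=0
t=1: input=3 -> V=0 FIRE
t=2: input=4 -> V=0 FIRE
t=3: input=2 -> V=0 FIRE
t=4: input=1 -> V=7
t=5: input=2 -> V=0 FIRE
t=6: input=1 -> V=7
t=7: input=1 -> V=10
t=8: input=2 -> V=0 FIRE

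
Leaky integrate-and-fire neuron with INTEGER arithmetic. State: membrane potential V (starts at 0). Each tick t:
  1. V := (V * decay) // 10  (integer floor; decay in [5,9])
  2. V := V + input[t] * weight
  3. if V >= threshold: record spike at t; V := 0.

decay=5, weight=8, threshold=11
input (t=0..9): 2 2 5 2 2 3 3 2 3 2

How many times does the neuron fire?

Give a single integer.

Answer: 10

Derivation:
t=0: input=2 -> V=0 FIRE
t=1: input=2 -> V=0 FIRE
t=2: input=5 -> V=0 FIRE
t=3: input=2 -> V=0 FIRE
t=4: input=2 -> V=0 FIRE
t=5: input=3 -> V=0 FIRE
t=6: input=3 -> V=0 FIRE
t=7: input=2 -> V=0 FIRE
t=8: input=3 -> V=0 FIRE
t=9: input=2 -> V=0 FIRE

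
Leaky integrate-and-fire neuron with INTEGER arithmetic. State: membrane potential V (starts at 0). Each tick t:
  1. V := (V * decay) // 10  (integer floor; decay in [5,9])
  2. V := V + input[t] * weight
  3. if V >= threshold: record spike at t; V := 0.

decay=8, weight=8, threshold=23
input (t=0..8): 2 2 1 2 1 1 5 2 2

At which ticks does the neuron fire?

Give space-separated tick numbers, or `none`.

t=0: input=2 -> V=16
t=1: input=2 -> V=0 FIRE
t=2: input=1 -> V=8
t=3: input=2 -> V=22
t=4: input=1 -> V=0 FIRE
t=5: input=1 -> V=8
t=6: input=5 -> V=0 FIRE
t=7: input=2 -> V=16
t=8: input=2 -> V=0 FIRE

Answer: 1 4 6 8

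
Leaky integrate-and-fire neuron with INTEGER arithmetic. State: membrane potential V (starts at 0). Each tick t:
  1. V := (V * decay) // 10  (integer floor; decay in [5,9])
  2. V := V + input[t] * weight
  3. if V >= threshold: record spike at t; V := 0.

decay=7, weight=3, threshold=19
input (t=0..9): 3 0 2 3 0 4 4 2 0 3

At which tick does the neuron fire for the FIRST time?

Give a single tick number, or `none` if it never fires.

Answer: 5

Derivation:
t=0: input=3 -> V=9
t=1: input=0 -> V=6
t=2: input=2 -> V=10
t=3: input=3 -> V=16
t=4: input=0 -> V=11
t=5: input=4 -> V=0 FIRE
t=6: input=4 -> V=12
t=7: input=2 -> V=14
t=8: input=0 -> V=9
t=9: input=3 -> V=15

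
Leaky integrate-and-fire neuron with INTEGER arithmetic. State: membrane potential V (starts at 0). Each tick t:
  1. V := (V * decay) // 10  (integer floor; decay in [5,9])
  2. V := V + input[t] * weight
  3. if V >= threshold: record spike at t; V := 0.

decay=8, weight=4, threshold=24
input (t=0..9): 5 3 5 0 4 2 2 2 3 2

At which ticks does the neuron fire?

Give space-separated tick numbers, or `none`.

t=0: input=5 -> V=20
t=1: input=3 -> V=0 FIRE
t=2: input=5 -> V=20
t=3: input=0 -> V=16
t=4: input=4 -> V=0 FIRE
t=5: input=2 -> V=8
t=6: input=2 -> V=14
t=7: input=2 -> V=19
t=8: input=3 -> V=0 FIRE
t=9: input=2 -> V=8

Answer: 1 4 8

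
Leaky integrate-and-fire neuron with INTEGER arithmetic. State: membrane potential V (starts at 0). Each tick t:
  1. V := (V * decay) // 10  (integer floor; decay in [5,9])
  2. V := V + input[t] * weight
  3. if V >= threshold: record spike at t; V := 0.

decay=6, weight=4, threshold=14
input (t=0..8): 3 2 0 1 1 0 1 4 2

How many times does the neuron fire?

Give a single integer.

Answer: 2

Derivation:
t=0: input=3 -> V=12
t=1: input=2 -> V=0 FIRE
t=2: input=0 -> V=0
t=3: input=1 -> V=4
t=4: input=1 -> V=6
t=5: input=0 -> V=3
t=6: input=1 -> V=5
t=7: input=4 -> V=0 FIRE
t=8: input=2 -> V=8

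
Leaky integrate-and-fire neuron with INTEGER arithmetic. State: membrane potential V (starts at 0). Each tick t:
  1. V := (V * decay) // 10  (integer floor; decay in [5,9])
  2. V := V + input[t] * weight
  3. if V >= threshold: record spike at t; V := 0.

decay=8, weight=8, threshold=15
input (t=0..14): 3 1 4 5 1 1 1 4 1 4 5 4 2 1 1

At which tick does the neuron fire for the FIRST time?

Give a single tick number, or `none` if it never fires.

t=0: input=3 -> V=0 FIRE
t=1: input=1 -> V=8
t=2: input=4 -> V=0 FIRE
t=3: input=5 -> V=0 FIRE
t=4: input=1 -> V=8
t=5: input=1 -> V=14
t=6: input=1 -> V=0 FIRE
t=7: input=4 -> V=0 FIRE
t=8: input=1 -> V=8
t=9: input=4 -> V=0 FIRE
t=10: input=5 -> V=0 FIRE
t=11: input=4 -> V=0 FIRE
t=12: input=2 -> V=0 FIRE
t=13: input=1 -> V=8
t=14: input=1 -> V=14

Answer: 0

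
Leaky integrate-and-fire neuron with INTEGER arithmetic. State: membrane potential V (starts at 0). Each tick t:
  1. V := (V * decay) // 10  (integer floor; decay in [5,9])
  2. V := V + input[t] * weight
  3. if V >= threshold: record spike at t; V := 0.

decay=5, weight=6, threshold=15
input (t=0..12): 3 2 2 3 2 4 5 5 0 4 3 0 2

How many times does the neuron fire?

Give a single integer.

Answer: 8

Derivation:
t=0: input=3 -> V=0 FIRE
t=1: input=2 -> V=12
t=2: input=2 -> V=0 FIRE
t=3: input=3 -> V=0 FIRE
t=4: input=2 -> V=12
t=5: input=4 -> V=0 FIRE
t=6: input=5 -> V=0 FIRE
t=7: input=5 -> V=0 FIRE
t=8: input=0 -> V=0
t=9: input=4 -> V=0 FIRE
t=10: input=3 -> V=0 FIRE
t=11: input=0 -> V=0
t=12: input=2 -> V=12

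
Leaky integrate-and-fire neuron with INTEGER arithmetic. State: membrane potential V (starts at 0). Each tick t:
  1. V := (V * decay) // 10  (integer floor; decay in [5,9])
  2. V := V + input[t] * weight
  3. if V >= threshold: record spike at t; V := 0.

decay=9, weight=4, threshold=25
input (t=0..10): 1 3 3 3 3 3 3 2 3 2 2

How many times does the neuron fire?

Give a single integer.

t=0: input=1 -> V=4
t=1: input=3 -> V=15
t=2: input=3 -> V=0 FIRE
t=3: input=3 -> V=12
t=4: input=3 -> V=22
t=5: input=3 -> V=0 FIRE
t=6: input=3 -> V=12
t=7: input=2 -> V=18
t=8: input=3 -> V=0 FIRE
t=9: input=2 -> V=8
t=10: input=2 -> V=15

Answer: 3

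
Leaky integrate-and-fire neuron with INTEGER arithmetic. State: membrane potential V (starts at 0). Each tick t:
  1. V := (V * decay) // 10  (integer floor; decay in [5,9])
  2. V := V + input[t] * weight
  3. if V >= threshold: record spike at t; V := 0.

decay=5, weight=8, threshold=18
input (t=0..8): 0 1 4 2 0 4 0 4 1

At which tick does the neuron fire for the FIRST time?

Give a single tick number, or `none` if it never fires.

t=0: input=0 -> V=0
t=1: input=1 -> V=8
t=2: input=4 -> V=0 FIRE
t=3: input=2 -> V=16
t=4: input=0 -> V=8
t=5: input=4 -> V=0 FIRE
t=6: input=0 -> V=0
t=7: input=4 -> V=0 FIRE
t=8: input=1 -> V=8

Answer: 2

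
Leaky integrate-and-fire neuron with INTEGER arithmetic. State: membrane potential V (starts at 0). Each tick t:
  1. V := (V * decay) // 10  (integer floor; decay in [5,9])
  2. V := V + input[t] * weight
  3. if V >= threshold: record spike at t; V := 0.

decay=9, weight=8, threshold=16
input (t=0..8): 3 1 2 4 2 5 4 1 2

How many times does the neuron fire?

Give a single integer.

Answer: 7

Derivation:
t=0: input=3 -> V=0 FIRE
t=1: input=1 -> V=8
t=2: input=2 -> V=0 FIRE
t=3: input=4 -> V=0 FIRE
t=4: input=2 -> V=0 FIRE
t=5: input=5 -> V=0 FIRE
t=6: input=4 -> V=0 FIRE
t=7: input=1 -> V=8
t=8: input=2 -> V=0 FIRE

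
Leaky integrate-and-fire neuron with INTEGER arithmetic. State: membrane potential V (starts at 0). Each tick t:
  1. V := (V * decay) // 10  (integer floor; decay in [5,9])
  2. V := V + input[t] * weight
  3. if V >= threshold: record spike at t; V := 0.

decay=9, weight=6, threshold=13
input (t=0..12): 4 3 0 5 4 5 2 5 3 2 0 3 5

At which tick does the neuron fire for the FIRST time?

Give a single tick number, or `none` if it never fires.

Answer: 0

Derivation:
t=0: input=4 -> V=0 FIRE
t=1: input=3 -> V=0 FIRE
t=2: input=0 -> V=0
t=3: input=5 -> V=0 FIRE
t=4: input=4 -> V=0 FIRE
t=5: input=5 -> V=0 FIRE
t=6: input=2 -> V=12
t=7: input=5 -> V=0 FIRE
t=8: input=3 -> V=0 FIRE
t=9: input=2 -> V=12
t=10: input=0 -> V=10
t=11: input=3 -> V=0 FIRE
t=12: input=5 -> V=0 FIRE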